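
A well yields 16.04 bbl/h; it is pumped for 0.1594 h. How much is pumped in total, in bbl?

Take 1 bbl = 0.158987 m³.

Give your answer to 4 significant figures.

16.04 bbl/h → 7.08375×10⁻⁴ m³/s
0.1594 h → 573.84 s
V = Q × t = 7.08375×10⁻⁴ × 573.84 = 0.406494 m³
In bbl: 0.406494 / 0.158987 = 2.55678 bbl

2.557 bbl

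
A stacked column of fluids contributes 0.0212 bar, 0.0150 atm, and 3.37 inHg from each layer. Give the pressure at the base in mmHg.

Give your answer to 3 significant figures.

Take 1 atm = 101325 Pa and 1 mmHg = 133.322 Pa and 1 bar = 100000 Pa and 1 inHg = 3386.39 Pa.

113 mmHg

0.0212 bar × 100000 → 2120 Pa
0.0150 atm × 101325 → 1519.88 Pa
3.37 inHg × 3386.39 → 11412.1 Pa
Combined: 2120 + 1519.88 + 11412.1 = 15052 Pa
In mmHg: 15052 / 133.322 = 112.9 mmHg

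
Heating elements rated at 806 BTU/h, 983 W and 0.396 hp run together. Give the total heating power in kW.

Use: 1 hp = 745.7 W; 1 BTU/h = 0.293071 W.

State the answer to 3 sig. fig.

806 BTU/h × 0.293071 = 236.215 W
983 W (already W)
0.396 hp × 745.7 = 295.297 W
Sum: 236.215 + 983 + 295.297 = 1514.51 W
In kW: 1514.51 / 1000 = 1.51451 kW

1.51 kW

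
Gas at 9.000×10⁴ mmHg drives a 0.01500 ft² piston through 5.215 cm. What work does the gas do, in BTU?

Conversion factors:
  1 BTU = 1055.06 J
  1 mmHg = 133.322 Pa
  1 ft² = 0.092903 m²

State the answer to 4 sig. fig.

0.8265 BTU

9.000×10⁴ mmHg → 1.1999×10⁷ Pa
0.01500 ft² → 0.00139354 m²
F = P × A = 1.1999×10⁷ × 0.00139354 = 16721.1 N
5.215 cm → 0.05215 m
W = F × d = 16721.1 × 0.05215 = 872.005 J
In BTU: 872.005 / 1055.06 = 0.826498 BTU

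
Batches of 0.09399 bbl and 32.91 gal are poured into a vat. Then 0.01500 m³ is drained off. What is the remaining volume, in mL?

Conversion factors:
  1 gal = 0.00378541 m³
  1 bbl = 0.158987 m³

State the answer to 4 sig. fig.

0.09399 bbl × 0.158987 → 0.0149432 m³
32.91 gal × 0.00378541 → 0.124578 m³
0.01500 m³ (already m³)
Sum: 0.0149432 + 0.124578 − 0.015 = 0.124521 m³
In mL: 0.124521 / 10⁻⁶ = 124521 mL

1.245×10⁵ mL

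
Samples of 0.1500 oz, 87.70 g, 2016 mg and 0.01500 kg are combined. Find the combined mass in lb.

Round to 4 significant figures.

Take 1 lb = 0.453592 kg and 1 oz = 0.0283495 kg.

0.2402 lb

0.1500 oz × 0.0283495 = 0.00425242 kg
87.70 g × 0.001 = 0.0877 kg
2016 mg × 10⁻⁶ = 0.002016 kg
0.01500 kg (already kg)
Combined: 0.00425242 + 0.0877 + 0.002016 + 0.015 = 0.108968 kg
In lb: 0.108968 / 0.453592 = 0.240234 lb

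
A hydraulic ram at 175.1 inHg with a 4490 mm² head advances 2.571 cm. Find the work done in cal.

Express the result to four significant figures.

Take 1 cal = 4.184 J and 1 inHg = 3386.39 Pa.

16.36 cal

175.1 inHg → 592957 Pa
4490 mm² → 0.00449 m²
F = P × A = 592957 × 0.00449 = 2662.38 N
2.571 cm → 0.02571 m
W = F × d = 2662.38 × 0.02571 = 68.4498 J
In cal: 68.4498 / 4.184 = 16.3599 cal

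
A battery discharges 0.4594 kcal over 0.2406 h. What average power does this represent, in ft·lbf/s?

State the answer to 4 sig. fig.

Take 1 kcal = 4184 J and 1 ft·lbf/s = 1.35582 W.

1.637 ft·lbf/s

0.4594 kcal × 4184 = 1922.13 J
0.2406 h × 3600 = 866.16 s
P = E / t = 1922.13 J / 866.16 s = 2.21914 W
2.21914 W ÷ (1.35582 W/ft·lbf/s) = 1.63675 ft·lbf/s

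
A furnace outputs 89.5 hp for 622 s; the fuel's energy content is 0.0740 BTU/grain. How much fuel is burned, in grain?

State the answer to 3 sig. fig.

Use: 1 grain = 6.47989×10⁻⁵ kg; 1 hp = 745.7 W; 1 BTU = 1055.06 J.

5.32×10⁵ grain

89.5 hp → 66740.2 W
E = P × t = 66740.2 × 622 = 4.15124×10⁷ J
0.0740 BTU/grain → 1.20487×10⁶ J/kg
m = E / e_s = 4.15124×10⁷ / 1.20487×10⁶ = 34.4538 kg
In grain: 34.4538 / 6.47989×10⁻⁵ = 531703 grain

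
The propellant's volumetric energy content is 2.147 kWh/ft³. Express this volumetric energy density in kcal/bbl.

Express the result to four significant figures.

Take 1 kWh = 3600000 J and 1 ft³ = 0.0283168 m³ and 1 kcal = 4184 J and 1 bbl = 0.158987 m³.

1.037×10⁴ kcal/bbl

2.147 kWh/ft³ × 3600000 J/kWh ÷ 0.0283168 m³/ft³ = 2.72955×10⁸ J/m³
2.72955×10⁸ J/m³ ÷ 4184 J/kcal × 0.158987 m³/bbl = 10372 kcal/bbl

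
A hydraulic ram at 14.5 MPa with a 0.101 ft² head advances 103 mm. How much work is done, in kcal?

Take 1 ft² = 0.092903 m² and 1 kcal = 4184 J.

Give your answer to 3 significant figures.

3.35 kcal

14.5 MPa → 1.45×10⁷ Pa
0.101 ft² → 0.0093832 m²
F = P × A = 1.45×10⁷ × 0.0093832 = 136056 N
103 mm → 0.103 m
W = F × d = 136056 × 0.103 = 14013.8 J
In kcal: 14013.8 / 4184 = 3.34938 kcal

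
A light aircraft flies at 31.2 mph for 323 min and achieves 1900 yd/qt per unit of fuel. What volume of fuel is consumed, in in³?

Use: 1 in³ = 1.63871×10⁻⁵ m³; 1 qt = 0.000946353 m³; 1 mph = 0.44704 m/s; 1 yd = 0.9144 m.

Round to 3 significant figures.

31.2 mph → 13.9476 m/s
323 min → 19380 s
d = v × t = 13.9476 × 19380 = 270304 m
1900 yd/qt → 1.83585×10⁶ m/m³
V = d / (distance per unit fuel) = 270304 / 1.83585×10⁶ = 0.147236 m³
In in³: 0.147236 / 1.63871×10⁻⁵ = 8984.87 in³

8980 in³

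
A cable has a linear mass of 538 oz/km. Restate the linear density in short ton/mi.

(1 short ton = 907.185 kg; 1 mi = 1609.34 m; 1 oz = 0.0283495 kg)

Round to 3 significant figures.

538 oz/km × 0.0283495 kg/oz ÷ 1000 m/km = 0.015252 kg/m
0.015252 kg/m ÷ 907.185 kg/short ton × 1609.34 m/mi = 0.0270569 short ton/mi

0.0271 short ton/mi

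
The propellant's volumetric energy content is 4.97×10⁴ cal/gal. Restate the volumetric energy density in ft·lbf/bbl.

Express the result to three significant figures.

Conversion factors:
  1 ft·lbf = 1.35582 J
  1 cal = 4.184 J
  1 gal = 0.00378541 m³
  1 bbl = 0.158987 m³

4.97×10⁴ cal/gal × 4.184 J/cal ÷ 0.00378541 m³/gal = 5.49332×10⁷ J/m³
5.49332×10⁷ J/m³ ÷ 1.35582 J/ft·lbf × 0.158987 m³/bbl = 6.44161×10⁶ ft·lbf/bbl

6.44×10⁶ ft·lbf/bbl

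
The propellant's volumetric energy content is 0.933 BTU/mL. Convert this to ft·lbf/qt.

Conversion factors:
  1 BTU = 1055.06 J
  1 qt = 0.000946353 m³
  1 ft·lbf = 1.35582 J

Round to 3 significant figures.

0.933 BTU/mL × 1055.06 J/BTU ÷ 10⁻⁶ m³/mL = 9.84371×10⁸ J/m³
9.84371×10⁸ J/m³ ÷ 1.35582 J/ft·lbf × 0.000946353 m³/qt = 687084 ft·lbf/qt

6.87×10⁵ ft·lbf/qt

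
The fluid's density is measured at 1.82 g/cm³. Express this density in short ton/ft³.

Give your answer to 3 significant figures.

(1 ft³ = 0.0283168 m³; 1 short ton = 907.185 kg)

1.82 g/cm³ × 0.001 kg/g ÷ 10⁻⁶ m³/cm³ = 1820 kg/m³
1820 kg/m³ ÷ 907.185 kg/short ton × 0.0283168 m³/ft³ = 0.0568093 short ton/ft³

0.0568 short ton/ft³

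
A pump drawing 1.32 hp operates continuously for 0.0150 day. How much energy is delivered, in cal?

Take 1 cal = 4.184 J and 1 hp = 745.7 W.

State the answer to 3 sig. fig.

3.05×10⁵ cal

1.32 hp × 745.7 → 984.324 W
0.0150 day × 86400 → 1296 s
E = P × t = 984.324 W × 1296 s = 1.27568×10⁶ J
1.27568×10⁶ J ÷ (4.184 J/cal) = 304895 cal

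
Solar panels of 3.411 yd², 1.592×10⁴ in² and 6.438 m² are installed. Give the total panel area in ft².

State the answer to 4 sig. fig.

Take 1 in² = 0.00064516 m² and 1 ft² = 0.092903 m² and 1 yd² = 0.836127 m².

3.411 yd² × 0.836127 → 2.85203 m²
1.592×10⁴ in² × 0.00064516 → 10.2709 m²
6.438 m² (already m²)
Sum: 2.85203 + 10.2709 + 6.438 = 19.5609 m²
In ft²: 19.5609 / 0.092903 = 210.552 ft²

210.6 ft²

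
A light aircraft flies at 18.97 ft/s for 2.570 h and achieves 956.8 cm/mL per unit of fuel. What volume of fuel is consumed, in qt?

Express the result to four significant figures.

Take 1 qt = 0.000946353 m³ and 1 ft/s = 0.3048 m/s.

5.908 qt

18.97 ft/s → 5.78206 m/s
2.570 h → 9252 s
d = v × t = 5.78206 × 9252 = 53495.6 m
956.8 cm/mL → 9.568×10⁶ m/m³
V = d / (distance per unit fuel) = 53495.6 / 9.568×10⁶ = 0.0055911 m³
In qt: 0.0055911 / 0.000946353 = 5.90805 qt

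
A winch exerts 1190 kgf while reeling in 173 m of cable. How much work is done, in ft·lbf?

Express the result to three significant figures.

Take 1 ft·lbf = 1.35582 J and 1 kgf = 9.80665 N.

1190 kgf × 9.80665 → 11669.9 N
W = F × d = 11669.9 N × 173 m = 2.01889×10⁶ J
2.01889×10⁶ J ÷ (1.35582 J/ft·lbf) = 1.48905×10⁶ ft·lbf

1.49×10⁶ ft·lbf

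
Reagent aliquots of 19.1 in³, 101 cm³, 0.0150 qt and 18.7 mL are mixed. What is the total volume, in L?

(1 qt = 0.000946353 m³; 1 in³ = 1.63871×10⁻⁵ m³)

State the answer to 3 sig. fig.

19.1 in³ × 1.63871×10⁻⁵ = 3.12994×10⁻⁴ m³
101 cm³ × 10⁻⁶ = 1.01×10⁻⁴ m³
0.0150 qt × 0.000946353 = 1.41953×10⁻⁵ m³
18.7 mL × 10⁻⁶ = 1.87×10⁻⁵ m³
Total: 3.12994×10⁻⁴ + 1.01×10⁻⁴ + 1.41953×10⁻⁵ + 1.87×10⁻⁵ = 4.46889×10⁻⁴ m³
In L: 4.46889×10⁻⁴ / 0.001 = 0.446889 L

0.447 L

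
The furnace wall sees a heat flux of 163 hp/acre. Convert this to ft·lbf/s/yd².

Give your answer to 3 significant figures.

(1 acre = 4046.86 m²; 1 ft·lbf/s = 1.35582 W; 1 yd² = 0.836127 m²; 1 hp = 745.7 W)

18.5 ft·lbf/s/yd²

163 hp/acre × 745.7 W/hp ÷ 4046.86 m²/acre = 30.0354 W/m²
30.0354 W/m² ÷ 1.35582 W/ft·lbf/s × 0.836127 m²/yd² = 18.5227 ft·lbf/s/yd²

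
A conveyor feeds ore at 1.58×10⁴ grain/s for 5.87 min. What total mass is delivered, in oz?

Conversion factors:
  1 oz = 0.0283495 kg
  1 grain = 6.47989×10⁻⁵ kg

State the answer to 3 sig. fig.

1.58×10⁴ grain/s → 1.02382 kg/s
5.87 min → 352.2 s
m = ṁ × t = 1.02382 × 352.2 = 360.589 kg
In oz: 360.589 / 0.0283495 = 12719.4 oz

1.27×10⁴ oz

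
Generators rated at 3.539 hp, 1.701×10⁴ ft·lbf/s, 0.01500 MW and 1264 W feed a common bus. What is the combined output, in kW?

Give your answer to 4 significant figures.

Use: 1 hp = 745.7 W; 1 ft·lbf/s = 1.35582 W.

3.539 hp × 745.7 = 2639.03 W
1.701×10⁴ ft·lbf/s × 1.35582 = 23062.5 W
0.01500 MW × 1000000 = 15000 W
1264 W (already W)
Total: 2639.03 + 23062.5 + 15000 + 1264 = 41965.5 W
In kW: 41965.5 / 1000 = 41.9655 kW

41.97 kW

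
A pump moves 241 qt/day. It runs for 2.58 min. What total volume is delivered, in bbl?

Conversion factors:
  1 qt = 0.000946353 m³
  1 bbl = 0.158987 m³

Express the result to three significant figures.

241 qt/day → 2.63971×10⁻⁶ m³/s
2.58 min → 154.8 s
V = Q × t = 2.63971×10⁻⁶ × 154.8 = 4.08627×10⁻⁴ m³
In bbl: 4.08627×10⁻⁴ / 0.158987 = 0.00257019 bbl

0.00257 bbl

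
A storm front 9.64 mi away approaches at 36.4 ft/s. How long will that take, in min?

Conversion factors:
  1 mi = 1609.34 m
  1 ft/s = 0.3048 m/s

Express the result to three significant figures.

9.64 mi × 1609.34 = 15514 m
36.4 ft/s × 0.3048 = 11.0947 m/s
t = d / v = 15514 m / 11.0947 m/s = 1398.33 s
1398.33 s ÷ (60 s/min) = 23.3055 min

23.3 min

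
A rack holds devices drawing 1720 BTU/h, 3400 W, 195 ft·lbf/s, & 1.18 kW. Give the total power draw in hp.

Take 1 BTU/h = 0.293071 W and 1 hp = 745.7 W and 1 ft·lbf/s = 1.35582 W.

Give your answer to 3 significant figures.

7.17 hp

1720 BTU/h × 0.293071 = 504.082 W
3400 W (already W)
195 ft·lbf/s × 1.35582 = 264.385 W
1.18 kW × 1000 = 1180 W
Total: 504.082 + 3400 + 264.385 + 1180 = 5348.47 W
In hp: 5348.47 / 745.7 = 7.17242 hp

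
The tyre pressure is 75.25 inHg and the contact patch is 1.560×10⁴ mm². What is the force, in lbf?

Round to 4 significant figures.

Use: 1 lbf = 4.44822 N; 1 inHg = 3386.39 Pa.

75.25 inHg × 3386.39 = 254826 Pa
1.560×10⁴ mm² × 10⁻⁶ = 0.0156 m²
F = P × A = 254826 Pa × 0.0156 m² = 3975.29 N
3975.29 N ÷ (4.44822 N/lbf) = 893.681 lbf

893.7 lbf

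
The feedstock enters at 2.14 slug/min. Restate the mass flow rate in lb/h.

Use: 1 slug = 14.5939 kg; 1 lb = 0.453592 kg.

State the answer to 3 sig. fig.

2.14 slug/min × 14.5939 kg/slug ÷ 60 s/min = 0.520516 kg/s
0.520516 kg/s ÷ 0.453592 kg/lb × 3600 s/h = 4131.15 lb/h

4130 lb/h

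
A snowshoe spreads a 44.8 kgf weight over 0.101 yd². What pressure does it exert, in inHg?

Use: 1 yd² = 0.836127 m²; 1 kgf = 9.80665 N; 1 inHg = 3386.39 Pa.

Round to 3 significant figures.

1.54 inHg

44.8 kgf × 9.80665 = 439.338 N
0.101 yd² × 0.836127 = 0.0844488 m²
P = F / A = 439.338 N / 0.0844488 m² = 5202.42 Pa
5202.42 Pa ÷ (3386.39 Pa/inHg) = 1.53627 inHg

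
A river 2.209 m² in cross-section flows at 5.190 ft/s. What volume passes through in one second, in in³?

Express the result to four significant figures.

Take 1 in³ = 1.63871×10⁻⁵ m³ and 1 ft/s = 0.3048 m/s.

5.190 ft/s × 0.3048 = 1.58191 m/s
V = v × A × t = 1.58191 m/s × 2.209 m² × 1 s = 3.49444 m³
3.49444 m³ ÷ (1.63871×10⁻⁵ m³/in³) = 213243 in³

2.132×10⁵ in³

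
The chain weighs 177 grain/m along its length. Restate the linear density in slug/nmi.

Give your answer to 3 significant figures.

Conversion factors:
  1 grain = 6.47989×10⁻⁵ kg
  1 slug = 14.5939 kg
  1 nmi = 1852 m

177 grain/m × 6.47989×10⁻⁵ kg/grain = 0.0114694 kg/m
0.0114694 kg/m ÷ 14.5939 kg/slug × 1852 m/nmi = 1.45549 slug/nmi

1.46 slug/nmi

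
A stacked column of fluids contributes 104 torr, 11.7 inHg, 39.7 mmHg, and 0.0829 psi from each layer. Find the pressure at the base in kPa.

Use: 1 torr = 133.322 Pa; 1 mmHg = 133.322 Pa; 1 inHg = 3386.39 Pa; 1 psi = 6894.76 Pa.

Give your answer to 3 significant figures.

104 torr × 133.322 = 13865.5 Pa
11.7 inHg × 3386.39 = 39620.8 Pa
39.7 mmHg × 133.322 = 5292.88 Pa
0.0829 psi × 6894.76 = 571.576 Pa
Sum: 13865.5 + 39620.8 + 5292.88 + 571.576 = 59350.8 Pa
In kPa: 59350.8 / 1000 = 59.3508 kPa

59.4 kPa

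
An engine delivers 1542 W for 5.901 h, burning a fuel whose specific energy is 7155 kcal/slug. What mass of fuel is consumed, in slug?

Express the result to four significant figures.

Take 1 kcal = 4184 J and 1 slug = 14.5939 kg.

1.094 slug

5.901 h → 21243.6 s
E = P × t = 1542 × 21243.6 = 3.27576×10⁷ J
7155 kcal/slug → 2.0513×10⁶ J/kg
m = E / e_s = 3.27576×10⁷ / 2.0513×10⁶ = 15.9692 kg
In slug: 15.9692 / 14.5939 = 1.09424 slug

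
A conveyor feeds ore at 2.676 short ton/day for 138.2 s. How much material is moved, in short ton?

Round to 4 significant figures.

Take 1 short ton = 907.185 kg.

2.676 short ton/day → 0.0280975 kg/s
m = ṁ × t = 0.0280975 × 138.2 = 3.88307 kg
In short ton: 3.88307 / 907.185 = 0.00428035 short ton

0.004280 short ton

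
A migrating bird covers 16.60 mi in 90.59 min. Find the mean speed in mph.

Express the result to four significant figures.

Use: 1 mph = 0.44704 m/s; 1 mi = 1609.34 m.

10.99 mph

16.60 mi × 1609.34 → 26715 m
90.59 min × 60 → 5435.4 s
v = d / t = 26715 m / 5435.4 s = 4.915 m/s
4.915 m/s ÷ (0.44704 m/s/mph) = 10.9945 mph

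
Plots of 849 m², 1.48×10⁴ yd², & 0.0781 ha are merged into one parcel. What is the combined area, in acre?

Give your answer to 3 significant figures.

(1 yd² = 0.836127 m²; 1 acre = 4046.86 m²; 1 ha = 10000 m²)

3.46 acre

849 m² (already m²)
1.48×10⁴ yd² × 0.836127 = 12374.7 m²
0.0781 ha × 10000 = 781 m²
Combined: 849 + 12374.7 + 781 = 14004.7 m²
In acre: 14004.7 / 4046.86 = 3.46063 acre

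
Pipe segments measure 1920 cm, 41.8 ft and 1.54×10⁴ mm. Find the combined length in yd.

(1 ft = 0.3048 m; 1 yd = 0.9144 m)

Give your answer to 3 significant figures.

51.8 yd

1920 cm × 0.01 = 19.2 m
41.8 ft × 0.3048 = 12.7406 m
1.54×10⁴ mm × 0.001 = 15.4 m
Total: 19.2 + 12.7406 + 15.4 = 47.3406 m
In yd: 47.3406 / 0.9144 = 51.7723 yd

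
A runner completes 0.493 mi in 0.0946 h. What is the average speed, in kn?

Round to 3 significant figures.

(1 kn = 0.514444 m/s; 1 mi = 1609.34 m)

0.493 mi × 1609.34 → 793.405 m
0.0946 h × 3600 → 340.56 s
v = d / t = 793.405 m / 340.56 s = 2.32971 m/s
2.32971 m/s ÷ (0.514444 m/s/kn) = 4.5286 kn

4.53 kn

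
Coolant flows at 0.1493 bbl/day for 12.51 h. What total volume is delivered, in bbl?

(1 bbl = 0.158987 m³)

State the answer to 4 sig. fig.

0.1493 bbl/day → 2.74731×10⁻⁷ m³/s
12.51 h → 45036 s
V = Q × t = 2.74731×10⁻⁷ × 45036 = 0.0123728 m³
In bbl: 0.0123728 / 0.158987 = 0.0778227 bbl

0.07782 bbl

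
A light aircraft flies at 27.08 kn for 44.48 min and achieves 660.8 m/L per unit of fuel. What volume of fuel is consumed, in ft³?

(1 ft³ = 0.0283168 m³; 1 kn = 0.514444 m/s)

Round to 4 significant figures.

1.987 ft³

27.08 kn → 13.9311 m/s
44.48 min → 2668.8 s
d = v × t = 13.9311 × 2668.8 = 37179.3 m
660.8 m/L → 660800 m/m³
V = d / (distance per unit fuel) = 37179.3 / 660800 = 0.0562641 m³
In ft³: 0.0562641 / 0.0283168 = 1.98695 ft³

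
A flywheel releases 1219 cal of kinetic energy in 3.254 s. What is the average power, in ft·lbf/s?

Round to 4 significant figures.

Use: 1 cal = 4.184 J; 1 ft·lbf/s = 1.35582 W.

1219 cal × 4.184 = 5100.3 J
P = E / t = 5100.3 J / 3.254 s = 1567.39 W
1567.39 W ÷ (1.35582 W/ft·lbf/s) = 1156.05 ft·lbf/s

1156 ft·lbf/s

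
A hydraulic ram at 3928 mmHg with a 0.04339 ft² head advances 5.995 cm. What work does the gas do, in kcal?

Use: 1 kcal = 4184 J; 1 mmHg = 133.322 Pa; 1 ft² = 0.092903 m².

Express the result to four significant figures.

0.03025 kcal

3928 mmHg → 523689 Pa
0.04339 ft² → 0.00403106 m²
F = P × A = 523689 × 0.00403106 = 2111.02 N
5.995 cm → 0.05995 m
W = F × d = 2111.02 × 0.05995 = 126.556 J
In kcal: 126.556 / 4184 = 0.0302476 kcal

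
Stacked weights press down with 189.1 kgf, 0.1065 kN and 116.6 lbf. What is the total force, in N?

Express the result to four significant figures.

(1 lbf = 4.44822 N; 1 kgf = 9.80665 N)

2480 N

189.1 kgf × 9.80665 = 1854.44 N
0.1065 kN × 1000 = 106.5 N
116.6 lbf × 4.44822 = 518.662 N
Sum: 1854.44 + 106.5 + 518.662 = 2479.6 N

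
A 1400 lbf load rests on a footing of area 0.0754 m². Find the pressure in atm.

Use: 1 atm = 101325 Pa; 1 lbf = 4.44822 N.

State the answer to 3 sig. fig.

1400 lbf × 4.44822 → 6227.51 N
P = F / A = 6227.51 N / 0.0754 m² = 82593 Pa
82593 Pa ÷ (101325 Pa/atm) = 0.81513 atm

0.815 atm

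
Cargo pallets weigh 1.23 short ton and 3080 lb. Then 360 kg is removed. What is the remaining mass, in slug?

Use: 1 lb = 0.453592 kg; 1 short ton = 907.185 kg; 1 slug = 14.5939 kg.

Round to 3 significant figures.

1.23 short ton × 907.185 = 1115.84 kg
3080 lb × 0.453592 = 1397.06 kg
360 kg (already kg)
Sum: 1115.84 + 1397.06 − 360 = 2152.9 kg
In slug: 2152.9 / 14.5939 = 147.521 slug

148 slug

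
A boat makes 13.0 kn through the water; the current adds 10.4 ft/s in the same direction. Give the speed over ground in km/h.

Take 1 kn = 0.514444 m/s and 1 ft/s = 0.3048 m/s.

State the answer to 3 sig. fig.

35.5 km/h

13.0 kn × 0.514444 → 6.68777 m/s
10.4 ft/s × 0.3048 → 3.16992 m/s
Sum: 6.68777 + 3.16992 = 9.85769 m/s
In km/h: 9.85769 / (1/3.6) = 35.4877 km/h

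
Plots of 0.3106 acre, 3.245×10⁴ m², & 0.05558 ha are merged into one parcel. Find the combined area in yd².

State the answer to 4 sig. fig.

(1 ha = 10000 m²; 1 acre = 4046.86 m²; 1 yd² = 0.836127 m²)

0.3106 acre × 4046.86 = 1256.95 m²
3.245×10⁴ m² (already m²)
0.05558 ha × 10000 = 555.8 m²
Total: 1256.95 + 32450 + 555.8 = 34262.8 m²
In yd²: 34262.8 / 0.836127 = 40978 yd²

4.098×10⁴ yd²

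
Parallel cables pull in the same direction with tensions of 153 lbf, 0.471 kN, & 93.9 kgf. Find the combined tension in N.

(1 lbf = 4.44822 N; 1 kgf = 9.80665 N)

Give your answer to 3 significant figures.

153 lbf × 4.44822 = 680.578 N
0.471 kN × 1000 = 471 N
93.9 kgf × 9.80665 = 920.844 N
Combined: 680.578 + 471 + 920.844 = 2072.42 N

2070 N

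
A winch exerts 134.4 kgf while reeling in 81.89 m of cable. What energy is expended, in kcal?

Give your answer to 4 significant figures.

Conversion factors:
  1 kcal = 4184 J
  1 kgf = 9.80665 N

134.4 kgf × 9.80665 → 1318.01 N
W = F × d = 1318.01 N × 81.89 m = 107932 J
107932 J ÷ (4184 J/kcal) = 25.7964 kcal

25.80 kcal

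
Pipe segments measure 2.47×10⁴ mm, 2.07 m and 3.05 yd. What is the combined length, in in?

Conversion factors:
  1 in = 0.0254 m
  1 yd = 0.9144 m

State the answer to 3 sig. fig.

1160 in

2.47×10⁴ mm × 0.001 = 24.7 m
2.07 m (already m)
3.05 yd × 0.9144 = 2.78892 m
Total: 24.7 + 2.07 + 2.78892 = 29.5589 m
In in: 29.5589 / 0.0254 = 1163.74 in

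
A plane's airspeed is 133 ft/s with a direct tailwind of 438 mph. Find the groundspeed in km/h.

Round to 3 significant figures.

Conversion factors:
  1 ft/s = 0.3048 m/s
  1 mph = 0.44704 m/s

133 ft/s × 0.3048 = 40.5384 m/s
438 mph × 0.44704 = 195.804 m/s
Combined: 40.5384 + 195.804 = 236.342 m/s
In km/h: 236.342 / (1/3.6) = 850.831 km/h

851 km/h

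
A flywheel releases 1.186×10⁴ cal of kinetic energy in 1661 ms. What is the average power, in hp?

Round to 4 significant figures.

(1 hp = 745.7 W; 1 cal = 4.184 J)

1.186×10⁴ cal × 4.184 = 49622.2 J
1661 ms × 0.001 = 1.661 s
P = E / t = 49622.2 J / 1.661 s = 29874.9 W
29874.9 W ÷ (745.7 W/hp) = 40.0629 hp

40.06 hp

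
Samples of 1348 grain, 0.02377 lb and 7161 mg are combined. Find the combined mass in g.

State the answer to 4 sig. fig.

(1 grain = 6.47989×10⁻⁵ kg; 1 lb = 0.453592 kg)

105.3 g

1348 grain × 6.47989×10⁻⁵ = 0.0873489 kg
0.02377 lb × 0.453592 = 0.0107819 kg
7161 mg × 10⁻⁶ = 0.007161 kg
Sum: 0.0873489 + 0.0107819 + 0.007161 = 0.105292 kg
In g: 0.105292 / 0.001 = 105.292 g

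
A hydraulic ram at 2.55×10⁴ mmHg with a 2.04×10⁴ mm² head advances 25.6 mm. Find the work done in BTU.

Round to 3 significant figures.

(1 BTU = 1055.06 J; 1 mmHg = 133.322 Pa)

2.55×10⁴ mmHg → 3.39971×10⁶ Pa
2.04×10⁴ mm² → 0.0204 m²
F = P × A = 3.39971×10⁶ × 0.0204 = 69354.1 N
25.6 mm → 0.0256 m
W = F × d = 69354.1 × 0.0256 = 1775.46 J
In BTU: 1775.46 / 1055.06 = 1.6828 BTU

1.68 BTU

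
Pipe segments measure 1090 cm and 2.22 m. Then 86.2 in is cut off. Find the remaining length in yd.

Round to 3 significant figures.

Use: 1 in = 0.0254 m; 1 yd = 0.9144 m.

12.0 yd

1090 cm × 0.01 = 10.9 m
2.22 m (already m)
86.2 in × 0.0254 = 2.18948 m
Result: 10.9 + 2.22 − 2.18948 = 10.9305 m
In yd: 10.9305 / 0.9144 = 11.9537 yd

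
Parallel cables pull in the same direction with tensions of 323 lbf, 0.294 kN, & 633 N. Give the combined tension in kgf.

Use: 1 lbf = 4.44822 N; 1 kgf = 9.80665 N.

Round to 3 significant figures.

241 kgf

323 lbf × 4.44822 → 1436.78 N
0.294 kN × 1000 → 294 N
633 N (already N)
Sum: 1436.78 + 294 + 633 = 2363.78 N
In kgf: 2363.78 / 9.80665 = 241.038 kgf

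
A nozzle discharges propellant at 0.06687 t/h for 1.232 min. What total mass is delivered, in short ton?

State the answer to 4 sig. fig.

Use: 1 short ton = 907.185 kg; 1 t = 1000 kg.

0.06687 t/h → 0.018575 kg/s
1.232 min → 73.92 s
m = ṁ × t = 0.018575 × 73.92 = 1.37306 kg
In short ton: 1.37306 / 907.185 = 0.00151354 short ton

0.001514 short ton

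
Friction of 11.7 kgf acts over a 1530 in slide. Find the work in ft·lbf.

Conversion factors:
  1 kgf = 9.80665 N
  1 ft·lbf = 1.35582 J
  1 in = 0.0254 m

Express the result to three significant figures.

3290 ft·lbf

11.7 kgf × 9.80665 = 114.738 N
1530 in × 0.0254 = 38.862 m
W = F × d = 114.738 N × 38.862 m = 4458.95 J
4458.95 J ÷ (1.35582 J/ft·lbf) = 3288.75 ft·lbf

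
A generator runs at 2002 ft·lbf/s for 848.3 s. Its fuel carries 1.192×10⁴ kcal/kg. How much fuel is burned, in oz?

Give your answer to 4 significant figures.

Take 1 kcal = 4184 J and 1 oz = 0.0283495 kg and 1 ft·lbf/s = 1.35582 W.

2002 ft·lbf/s → 2714.35 W
E = P × t = 2714.35 × 848.3 = 2.30258×10⁶ J
1.192×10⁴ kcal/kg → 4.98733×10⁷ J/kg
m = E / e_s = 2.30258×10⁶ / 4.98733×10⁷ = 0.0461686 kg
In oz: 0.0461686 / 0.0283495 = 1.62855 oz

1.629 oz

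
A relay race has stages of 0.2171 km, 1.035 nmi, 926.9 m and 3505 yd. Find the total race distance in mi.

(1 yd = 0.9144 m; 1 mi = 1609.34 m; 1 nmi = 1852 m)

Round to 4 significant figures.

0.2171 km × 1000 = 217.1 m
1.035 nmi × 1852 = 1916.82 m
926.9 m (already m)
3505 yd × 0.9144 = 3204.97 m
Combined: 217.1 + 1916.82 + 926.9 + 3204.97 = 6265.79 m
In mi: 6265.79 / 1609.34 = 3.89339 mi

3.893 mi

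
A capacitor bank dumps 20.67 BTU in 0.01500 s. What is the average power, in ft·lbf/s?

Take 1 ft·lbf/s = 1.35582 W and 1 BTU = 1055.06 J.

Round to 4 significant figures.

1.072×10⁶ ft·lbf/s

20.67 BTU × 1055.06 = 21808.1 J
P = E / t = 21808.1 J / 0.015 s = 1.45387×10⁶ W
1.45387×10⁶ W ÷ (1.35582 W/ft·lbf/s) = 1.07232×10⁶ ft·lbf/s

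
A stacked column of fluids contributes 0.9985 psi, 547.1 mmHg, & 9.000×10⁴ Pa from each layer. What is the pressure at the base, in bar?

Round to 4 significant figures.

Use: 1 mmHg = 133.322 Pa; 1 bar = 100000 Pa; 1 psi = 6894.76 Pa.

0.9985 psi × 6894.76 → 6884.42 Pa
547.1 mmHg × 133.322 → 72940.5 Pa
9.000×10⁴ Pa (already Pa)
Combined: 6884.42 + 72940.5 + 90000 = 169825 Pa
In bar: 169825 / 100000 = 1.69825 bar

1.698 bar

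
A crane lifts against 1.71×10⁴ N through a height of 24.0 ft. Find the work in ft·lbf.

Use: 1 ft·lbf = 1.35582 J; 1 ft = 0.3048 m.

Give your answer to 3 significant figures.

9.23×10⁴ ft·lbf

24.0 ft × 0.3048 = 7.3152 m
W = F × d = 17100 N × 7.3152 m = 125090 J
125090 J ÷ (1.35582 J/ft·lbf) = 92261.5 ft·lbf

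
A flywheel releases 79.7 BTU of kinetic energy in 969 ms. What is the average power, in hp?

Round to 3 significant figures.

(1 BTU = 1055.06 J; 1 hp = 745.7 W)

116 hp

79.7 BTU × 1055.06 = 84088.3 J
969 ms × 0.001 = 0.969 s
P = E / t = 84088.3 J / 0.969 s = 86778.4 W
86778.4 W ÷ (745.7 W/hp) = 116.372 hp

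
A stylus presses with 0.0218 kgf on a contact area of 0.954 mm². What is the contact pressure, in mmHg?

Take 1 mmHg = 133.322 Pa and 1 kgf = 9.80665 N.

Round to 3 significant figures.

0.0218 kgf × 9.80665 → 0.213785 N
0.954 mm² × 10⁻⁶ → 9.54×10⁻⁷ m²
P = F / A = 0.213785 N / 9.54×10⁻⁷ m² = 224093 Pa
224093 Pa ÷ (133.322 Pa/mmHg) = 1680.84 mmHg

1680 mmHg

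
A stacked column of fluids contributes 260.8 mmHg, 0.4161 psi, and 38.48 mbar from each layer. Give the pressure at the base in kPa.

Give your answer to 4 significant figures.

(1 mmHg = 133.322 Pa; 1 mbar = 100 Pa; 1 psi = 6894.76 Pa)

41.49 kPa

260.8 mmHg × 133.322 = 34770.4 Pa
0.4161 psi × 6894.76 = 2868.91 Pa
38.48 mbar × 100 = 3848 Pa
Combined: 34770.4 + 2868.91 + 3848 = 41487.3 Pa
In kPa: 41487.3 / 1000 = 41.4873 kPa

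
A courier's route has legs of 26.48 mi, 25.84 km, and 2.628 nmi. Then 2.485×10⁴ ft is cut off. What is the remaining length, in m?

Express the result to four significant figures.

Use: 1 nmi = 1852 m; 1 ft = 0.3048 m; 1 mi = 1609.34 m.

26.48 mi × 1609.34 = 42615.3 m
25.84 km × 1000 = 25840 m
2.628 nmi × 1852 = 4867.06 m
2.485×10⁴ ft × 0.3048 = 7574.28 m
Net: 42615.3 + 25840 + 4867.06 − 7574.28 = 65748.1 m

6.575×10⁴ m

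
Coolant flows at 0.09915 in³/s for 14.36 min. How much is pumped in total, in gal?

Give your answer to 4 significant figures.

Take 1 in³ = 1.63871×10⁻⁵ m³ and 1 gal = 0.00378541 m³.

0.3698 gal

0.09915 in³/s → 1.62478×10⁻⁶ m³/s
14.36 min → 861.6 s
V = Q × t = 1.62478×10⁻⁶ × 861.6 = 0.00139991 m³
In gal: 0.00139991 / 0.00378541 = 0.369817 gal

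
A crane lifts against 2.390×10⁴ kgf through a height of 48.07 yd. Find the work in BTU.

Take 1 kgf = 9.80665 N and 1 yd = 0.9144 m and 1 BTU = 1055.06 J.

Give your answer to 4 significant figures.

2.390×10⁴ kgf × 9.80665 → 234379 N
48.07 yd × 0.9144 → 43.9552 m
W = F × d = 234379 N × 43.9552 m = 1.03022×10⁷ J
1.03022×10⁷ J ÷ (1055.06 J/BTU) = 9764.56 BTU

9765 BTU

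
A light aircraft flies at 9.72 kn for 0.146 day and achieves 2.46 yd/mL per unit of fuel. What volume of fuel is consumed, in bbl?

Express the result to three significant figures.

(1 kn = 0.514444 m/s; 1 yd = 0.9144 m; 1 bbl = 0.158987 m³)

0.176 bbl

9.72 kn → 5.0004 m/s
0.146 day → 12614.4 s
d = v × t = 5.0004 × 12614.4 = 63077 m
2.46 yd/mL → 2.24942×10⁶ m/m³
V = d / (distance per unit fuel) = 63077 / 2.24942×10⁶ = 0.0280415 m³
In bbl: 0.0280415 / 0.158987 = 0.176376 bbl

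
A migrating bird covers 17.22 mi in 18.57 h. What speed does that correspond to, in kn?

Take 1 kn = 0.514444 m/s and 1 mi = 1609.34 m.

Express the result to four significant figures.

17.22 mi × 1609.34 = 27712.8 m
18.57 h × 3600 = 66852 s
v = d / t = 27712.8 m / 66852 s = 0.41454 m/s
0.41454 m/s ÷ (0.514444 m/s/kn) = 0.805802 kn

0.8058 kn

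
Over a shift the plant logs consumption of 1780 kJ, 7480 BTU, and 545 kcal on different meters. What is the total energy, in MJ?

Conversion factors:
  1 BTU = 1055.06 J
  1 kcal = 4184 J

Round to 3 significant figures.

12.0 MJ

1780 kJ × 1000 = 1.78×10⁶ J
7480 BTU × 1055.06 = 7.89185×10⁶ J
545 kcal × 4184 = 2.28028×10⁶ J
Sum: 1.78×10⁶ + 7.89185×10⁶ + 2.28028×10⁶ = 1.19521×10⁷ J
In MJ: 1.19521×10⁷ / 1000000 = 11.9521 MJ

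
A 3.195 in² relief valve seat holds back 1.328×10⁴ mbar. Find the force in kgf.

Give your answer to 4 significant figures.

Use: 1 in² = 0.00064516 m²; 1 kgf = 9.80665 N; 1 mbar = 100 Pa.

1.328×10⁴ mbar × 100 = 1.328×10⁶ Pa
3.195 in² × 0.00064516 = 0.00206129 m²
F = P × A = 1.328×10⁶ Pa × 0.00206129 m² = 2737.39 N
2737.39 N ÷ (9.80665 N/kgf) = 279.136 kgf

279.1 kgf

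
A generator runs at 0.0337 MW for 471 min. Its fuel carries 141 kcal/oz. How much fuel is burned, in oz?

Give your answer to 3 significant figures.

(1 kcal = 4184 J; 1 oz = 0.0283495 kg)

0.0337 MW → 33700 W
471 min → 28260 s
E = P × t = 33700 × 28260 = 9.52362×10⁸ J
141 kcal/oz → 2.08097×10⁷ J/kg
m = E / e_s = 9.52362×10⁸ / 2.08097×10⁷ = 45.7653 kg
In oz: 45.7653 / 0.0283495 = 1614.32 oz

1610 oz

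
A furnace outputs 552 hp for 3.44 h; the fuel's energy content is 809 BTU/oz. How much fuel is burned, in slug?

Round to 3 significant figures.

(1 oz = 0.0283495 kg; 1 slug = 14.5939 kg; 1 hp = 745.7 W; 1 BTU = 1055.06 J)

11.6 slug

552 hp → 411626 W
3.44 h → 12384 s
E = P × t = 411626 × 12384 = 5.09758×10⁹ J
809 BTU/oz → 3.01079×10⁷ J/kg
m = E / e_s = 5.09758×10⁹ / 3.01079×10⁷ = 169.31 kg
In slug: 169.31 / 14.5939 = 11.6014 slug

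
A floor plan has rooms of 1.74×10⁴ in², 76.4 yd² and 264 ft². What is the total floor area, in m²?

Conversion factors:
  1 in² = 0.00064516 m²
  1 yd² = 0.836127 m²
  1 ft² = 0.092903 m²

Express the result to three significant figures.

99.6 m²

1.74×10⁴ in² × 0.00064516 → 11.2258 m²
76.4 yd² × 0.836127 → 63.8801 m²
264 ft² × 0.092903 → 24.5264 m²
Total: 11.2258 + 63.8801 + 24.5264 = 99.6323 m²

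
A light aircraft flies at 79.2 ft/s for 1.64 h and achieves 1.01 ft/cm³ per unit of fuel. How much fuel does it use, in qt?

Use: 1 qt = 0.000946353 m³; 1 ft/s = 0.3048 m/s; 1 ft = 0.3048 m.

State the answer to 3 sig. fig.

79.2 ft/s → 24.1402 m/s
1.64 h → 5904 s
d = v × t = 24.1402 × 5904 = 142524 m
1.01 ft/cm³ → 307848 m/m³
V = d / (distance per unit fuel) = 142524 / 307848 = 0.462969 m³
In qt: 0.462969 / 0.000946353 = 489.214 qt

489 qt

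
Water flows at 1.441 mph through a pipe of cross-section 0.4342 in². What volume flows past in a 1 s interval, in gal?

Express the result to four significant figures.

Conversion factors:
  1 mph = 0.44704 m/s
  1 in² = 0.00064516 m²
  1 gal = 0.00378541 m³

1.441 mph × 0.44704 → 0.644185 m/s
0.4342 in² × 0.00064516 → 2.80128×10⁻⁴ m²
V = v × A × t = 0.644185 m/s × 2.80128×10⁻⁴ m² × 1 s = 1.80454×10⁻⁴ m³
1.80454×10⁻⁴ m³ ÷ (0.00378541 m³/gal) = 0.0476709 gal

0.04767 gal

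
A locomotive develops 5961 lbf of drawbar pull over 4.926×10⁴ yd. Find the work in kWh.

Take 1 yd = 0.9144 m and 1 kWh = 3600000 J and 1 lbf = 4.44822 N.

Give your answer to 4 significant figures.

331.8 kWh

5961 lbf × 4.44822 = 26515.8 N
4.926×10⁴ yd × 0.9144 = 45043.3 m
W = F × d = 26515.8 N × 45043.3 m = 1.19436×10⁹ J
1.19436×10⁹ J ÷ (3600000 J/kWh) = 331.767 kWh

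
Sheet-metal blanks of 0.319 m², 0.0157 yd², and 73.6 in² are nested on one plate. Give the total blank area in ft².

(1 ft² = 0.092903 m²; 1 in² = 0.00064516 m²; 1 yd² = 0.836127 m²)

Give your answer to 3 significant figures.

4.09 ft²

0.319 m² (already m²)
0.0157 yd² × 0.836127 → 0.0131272 m²
73.6 in² × 0.00064516 → 0.0474838 m²
Combined: 0.319 + 0.0131272 + 0.0474838 = 0.379611 m²
In ft²: 0.379611 / 0.092903 = 4.0861 ft²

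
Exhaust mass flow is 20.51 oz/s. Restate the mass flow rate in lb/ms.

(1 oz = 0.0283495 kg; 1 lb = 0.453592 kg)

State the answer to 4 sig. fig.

20.51 oz/s × 0.0283495 kg/oz = 0.581448 kg/s
0.581448 kg/s ÷ 0.453592 kg/lb × 0.001 s/ms = 0.00128187 lb/ms

0.001282 lb/ms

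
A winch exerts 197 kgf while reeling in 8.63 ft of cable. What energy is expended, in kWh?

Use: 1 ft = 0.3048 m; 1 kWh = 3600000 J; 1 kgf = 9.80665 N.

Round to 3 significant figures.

0.00141 kWh

197 kgf × 9.80665 = 1931.91 N
8.63 ft × 0.3048 = 2.63042 m
W = F × d = 1931.91 N × 2.63042 m = 5081.73 J
5081.73 J ÷ (3600000 J/kWh) = 0.00141159 kWh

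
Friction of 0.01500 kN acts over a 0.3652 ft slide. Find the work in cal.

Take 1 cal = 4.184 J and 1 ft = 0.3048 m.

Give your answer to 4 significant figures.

0.3991 cal

0.01500 kN × 1000 → 15 N
0.3652 ft × 0.3048 → 0.111313 m
W = F × d = 15 N × 0.111313 m = 1.6697 J
1.6697 J ÷ (4.184 J/cal) = 0.399068 cal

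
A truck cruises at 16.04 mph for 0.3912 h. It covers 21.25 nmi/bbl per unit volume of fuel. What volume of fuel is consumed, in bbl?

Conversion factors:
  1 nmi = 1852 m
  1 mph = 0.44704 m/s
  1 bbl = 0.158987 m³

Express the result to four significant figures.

0.2566 bbl

16.04 mph → 7.17052 m/s
0.3912 h → 1408.32 s
d = v × t = 7.17052 × 1408.32 = 10098.4 m
21.25 nmi/bbl → 247536 m/m³
V = d / (distance per unit fuel) = 10098.4 / 247536 = 0.0407957 m³
In bbl: 0.0407957 / 0.158987 = 0.256598 bbl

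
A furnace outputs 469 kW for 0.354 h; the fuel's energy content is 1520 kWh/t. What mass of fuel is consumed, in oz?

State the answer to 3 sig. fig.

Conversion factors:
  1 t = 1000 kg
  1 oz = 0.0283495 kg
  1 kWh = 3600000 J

469 kW → 469000 W
0.354 h → 1274.4 s
E = P × t = 469000 × 1274.4 = 5.97694×10⁸ J
1520 kWh/t → 5.472×10⁶ J/kg
m = E / e_s = 5.97694×10⁸ / 5.472×10⁶ = 109.228 kg
In oz: 109.228 / 0.0283495 = 3852.91 oz

3850 oz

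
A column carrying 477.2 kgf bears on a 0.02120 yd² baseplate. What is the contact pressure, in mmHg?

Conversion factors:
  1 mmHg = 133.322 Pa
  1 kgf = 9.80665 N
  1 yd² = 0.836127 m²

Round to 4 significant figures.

477.2 kgf × 9.80665 → 4679.73 N
0.02120 yd² × 0.836127 → 0.0177259 m²
P = F / A = 4679.73 N / 0.0177259 m² = 264005 Pa
264005 Pa ÷ (133.322 Pa/mmHg) = 1980.21 mmHg

1980 mmHg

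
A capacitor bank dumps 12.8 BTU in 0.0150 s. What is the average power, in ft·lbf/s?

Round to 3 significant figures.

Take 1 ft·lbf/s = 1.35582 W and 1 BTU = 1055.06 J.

6.64×10⁵ ft·lbf/s

12.8 BTU × 1055.06 = 13504.8 J
P = E / t = 13504.8 J / 0.015 s = 900320 W
900320 W ÷ (1.35582 W/ft·lbf/s) = 664041 ft·lbf/s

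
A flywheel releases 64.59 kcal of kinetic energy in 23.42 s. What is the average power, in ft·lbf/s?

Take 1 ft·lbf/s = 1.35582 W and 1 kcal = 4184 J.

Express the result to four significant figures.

8511 ft·lbf/s

64.59 kcal × 4184 = 270245 J
P = E / t = 270245 J / 23.42 s = 11539.1 W
11539.1 W ÷ (1.35582 W/ft·lbf/s) = 8510.79 ft·lbf/s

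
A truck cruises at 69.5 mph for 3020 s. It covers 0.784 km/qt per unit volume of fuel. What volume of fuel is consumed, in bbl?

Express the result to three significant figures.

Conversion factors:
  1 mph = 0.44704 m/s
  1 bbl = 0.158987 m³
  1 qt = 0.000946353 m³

69.5 mph → 31.0693 m/s
d = v × t = 31.0693 × 3020 = 93829.3 m
0.784 km/qt → 828444 m/m³
V = d / (distance per unit fuel) = 93829.3 / 828444 = 0.11326 m³
In bbl: 0.11326 / 0.158987 = 0.712385 bbl

0.712 bbl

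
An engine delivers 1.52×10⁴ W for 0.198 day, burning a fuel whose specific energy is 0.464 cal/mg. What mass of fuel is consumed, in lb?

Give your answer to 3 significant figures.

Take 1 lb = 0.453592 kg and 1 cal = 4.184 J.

0.198 day → 17107.2 s
E = P × t = 15200 × 17107.2 = 2.60029×10⁸ J
0.464 cal/mg → 1.94138×10⁶ J/kg
m = E / e_s = 2.60029×10⁸ / 1.94138×10⁶ = 133.94 kg
In lb: 133.94 / 0.453592 = 295.287 lb

295 lb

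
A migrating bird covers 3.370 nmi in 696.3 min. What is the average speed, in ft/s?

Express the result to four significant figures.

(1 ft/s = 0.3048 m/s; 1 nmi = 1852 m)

3.370 nmi × 1852 → 6241.24 m
696.3 min × 60 → 41778 s
v = d / t = 6241.24 m / 41778 s = 0.149391 m/s
0.149391 m/s ÷ (0.3048 m/s/ft/s) = 0.490128 ft/s

0.4901 ft/s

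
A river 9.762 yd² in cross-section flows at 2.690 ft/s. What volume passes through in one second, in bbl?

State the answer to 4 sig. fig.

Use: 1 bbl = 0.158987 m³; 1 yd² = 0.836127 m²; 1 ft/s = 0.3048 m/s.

2.690 ft/s × 0.3048 = 0.819912 m/s
9.762 yd² × 0.836127 = 8.16227 m²
V = v × A × t = 0.819912 m/s × 8.16227 m² × 1 s = 6.69234 m³
6.69234 m³ ÷ (0.158987 m³/bbl) = 42.0936 bbl

42.09 bbl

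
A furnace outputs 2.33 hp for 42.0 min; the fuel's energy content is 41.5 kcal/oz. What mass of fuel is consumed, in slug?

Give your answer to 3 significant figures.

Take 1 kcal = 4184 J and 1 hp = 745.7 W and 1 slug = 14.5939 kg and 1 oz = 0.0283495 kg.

2.33 hp → 1737.48 W
42.0 min → 2520 s
E = P × t = 1737.48 × 2520 = 4.37845×10⁶ J
41.5 kcal/oz → 6.12483×10⁶ J/kg
m = E / e_s = 4.37845×10⁶ / 6.12483×10⁶ = 0.714869 kg
In slug: 0.714869 / 14.5939 = 0.0489841 slug

0.0490 slug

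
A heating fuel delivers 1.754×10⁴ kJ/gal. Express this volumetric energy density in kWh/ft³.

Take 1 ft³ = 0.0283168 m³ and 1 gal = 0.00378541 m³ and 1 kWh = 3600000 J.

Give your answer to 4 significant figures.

1.754×10⁴ kJ/gal × 1000 J/kJ ÷ 0.00378541 m³/gal = 4.63358×10⁹ J/m³
4.63358×10⁹ J/m³ ÷ 3600000 J/kWh × 0.0283168 m³/ft³ = 36.4467 kWh/ft³

36.45 kWh/ft³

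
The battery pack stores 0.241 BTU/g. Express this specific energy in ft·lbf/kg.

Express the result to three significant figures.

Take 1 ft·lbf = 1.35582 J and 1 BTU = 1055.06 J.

1.88×10⁵ ft·lbf/kg

0.241 BTU/g × 1055.06 J/BTU ÷ 0.001 kg/g = 254269 J/kg
254269 J/kg ÷ 1.35582 J/ft·lbf = 187539 ft·lbf/kg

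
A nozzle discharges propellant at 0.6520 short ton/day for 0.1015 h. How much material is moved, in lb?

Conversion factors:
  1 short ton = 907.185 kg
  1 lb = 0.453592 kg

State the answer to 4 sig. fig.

5.515 lb

0.6520 short ton/day → 0.00684589 kg/s
0.1015 h → 365.4 s
m = ṁ × t = 0.00684589 × 365.4 = 2.50149 kg
In lb: 2.50149 / 0.453592 = 5.51485 lb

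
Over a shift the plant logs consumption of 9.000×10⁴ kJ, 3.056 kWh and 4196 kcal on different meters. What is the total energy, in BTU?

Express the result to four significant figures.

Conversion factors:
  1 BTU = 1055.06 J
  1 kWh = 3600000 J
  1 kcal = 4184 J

9.000×10⁴ kJ × 1000 = 9×10⁷ J
3.056 kWh × 3600000 = 1.10016×10⁷ J
4196 kcal × 4184 = 1.75561×10⁷ J
Combined: 9×10⁷ + 1.10016×10⁷ + 1.75561×10⁷ = 1.18558×10⁸ J
In BTU: 1.18558×10⁸ / 1055.06 = 112371 BTU

1.124×10⁵ BTU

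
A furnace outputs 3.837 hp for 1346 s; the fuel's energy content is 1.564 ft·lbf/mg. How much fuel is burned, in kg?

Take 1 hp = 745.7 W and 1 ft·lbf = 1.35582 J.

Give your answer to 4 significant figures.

1.816 kg

3.837 hp → 2861.25 W
E = P × t = 2861.25 × 1346 = 3.85124×10⁶ J
1.564 ft·lbf/mg → 2.1205×10⁶ J/kg
m = E / e_s = 3.85124×10⁶ / 2.1205×10⁶ = 1.81619 kg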